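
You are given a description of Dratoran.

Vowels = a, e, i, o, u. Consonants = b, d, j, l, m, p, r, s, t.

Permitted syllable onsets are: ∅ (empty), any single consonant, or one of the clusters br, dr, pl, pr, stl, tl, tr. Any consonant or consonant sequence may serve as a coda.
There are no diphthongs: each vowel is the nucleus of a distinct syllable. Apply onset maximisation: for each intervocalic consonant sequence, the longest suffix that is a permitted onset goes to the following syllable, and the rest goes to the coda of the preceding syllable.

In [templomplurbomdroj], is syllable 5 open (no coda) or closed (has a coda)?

closed

The vowels are e, o, u, o, o — 5 nuclei, so 5 syllables.
Between /e/ (V1) and /o/ (V2): /mpl/ — longest licit onset from the right is /pl/, leaving /m/ as coda.
Between /o/ (V2) and /u/ (V3): cluster /mpl/ — the longest permitted-onset suffix is /pl/; onset = /pl/, preceding coda = /m/.
Between /u/ (V3) and /o/ (V4): cluster /rb/ — the longest permitted-onset suffix is /b/; onset = /b/, preceding coda = /r/.
Between /o/ (V4) and /o/ (V5): cluster /mdr/ — the longest permitted-onset suffix is /dr/; onset = /dr/, preceding coda = /m/.
Syllabification: tem.plom.plur.bom.droj.
Syllable 5 is /droj/ with coda /j/, so it is closed.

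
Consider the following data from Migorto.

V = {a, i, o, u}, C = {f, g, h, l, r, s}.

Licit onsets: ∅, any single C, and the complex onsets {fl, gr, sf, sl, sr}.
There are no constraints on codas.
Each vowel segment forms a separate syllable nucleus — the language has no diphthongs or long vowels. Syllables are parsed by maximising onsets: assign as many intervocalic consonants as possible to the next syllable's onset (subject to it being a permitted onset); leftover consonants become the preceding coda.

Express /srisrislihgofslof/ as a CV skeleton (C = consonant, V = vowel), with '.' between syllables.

Nuclei (vowels): i, i, i, o, o → 5 syllables.
Between /i/ (V1) and /i/ (V2): /sr/ is a licit onset in full, so it all attaches to the next syllable.
Between /i/ (V2) and /i/ (V3): cluster /sl/ — /sl/ is itself a permitted onset, so the whole cluster goes right; preceding coda = ∅.
Between /i/ (V3) and /o/ (V4): /hg/; trying suffixes from longest down, /g/ is the first permitted one, so coda /h/ | onset /g/.
Between /o/ (V4) and /o/ (V5): /fsl/ — longest licit onset from the right is /sl/, leaving /f/ as coda.
Result: sri.sri.slih.gof.slof.
Mapping each syllable to C/V: /sri/ → CCV, /sri/ → CCV, /slih/ → CCVC, /gof/ → CVC, /slof/ → CCVC.

CCV.CCV.CCVC.CVC.CCVC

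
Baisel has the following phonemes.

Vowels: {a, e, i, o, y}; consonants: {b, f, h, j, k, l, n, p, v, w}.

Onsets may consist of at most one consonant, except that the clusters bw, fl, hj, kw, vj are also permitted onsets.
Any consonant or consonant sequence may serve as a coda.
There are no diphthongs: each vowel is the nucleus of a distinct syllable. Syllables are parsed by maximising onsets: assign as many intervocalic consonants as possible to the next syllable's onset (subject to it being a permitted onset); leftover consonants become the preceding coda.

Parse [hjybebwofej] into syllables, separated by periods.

Vowels present: y, e, o, e; each is a nucleus, giving 4 syllables.
V1 /y/ – V2 /e/: /b/ is a single consonant, so it becomes the next onset.
V2 /e/ – V3 /o/: /bw/ is a licit onset in full, so it all attaches to the next syllable.
V3 /o/ – V4 /e/: /f/ → onset of the next syllable (single consonants are always licit onsets).

hjy.be.bwo.fej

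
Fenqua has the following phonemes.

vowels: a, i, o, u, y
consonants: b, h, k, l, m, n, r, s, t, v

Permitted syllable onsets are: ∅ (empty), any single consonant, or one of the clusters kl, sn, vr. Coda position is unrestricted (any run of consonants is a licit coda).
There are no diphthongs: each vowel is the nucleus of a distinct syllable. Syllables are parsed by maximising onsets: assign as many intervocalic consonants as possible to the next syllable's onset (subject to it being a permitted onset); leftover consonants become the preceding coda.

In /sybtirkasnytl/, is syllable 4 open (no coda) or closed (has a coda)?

Nuclei (vowels): y, i, a, y → 4 syllables.
V1 /y/ – V2 /i/: cluster /bt/ — the longest permitted-onset suffix is /t/; onset = /t/, preceding coda = /b/.
V2 /i/ – V3 /a/: /rk/ — longest licit onset from the right is /k/, leaving /r/ as coda.
V3 /a/ – V4 /y/: /sn/ is a licit onset in full, so it all attaches to the next syllable.
Syllabification: syb.tir.ka.snytl.
Syllable 4 is /snytl/ with coda /tl/, so it is closed.

closed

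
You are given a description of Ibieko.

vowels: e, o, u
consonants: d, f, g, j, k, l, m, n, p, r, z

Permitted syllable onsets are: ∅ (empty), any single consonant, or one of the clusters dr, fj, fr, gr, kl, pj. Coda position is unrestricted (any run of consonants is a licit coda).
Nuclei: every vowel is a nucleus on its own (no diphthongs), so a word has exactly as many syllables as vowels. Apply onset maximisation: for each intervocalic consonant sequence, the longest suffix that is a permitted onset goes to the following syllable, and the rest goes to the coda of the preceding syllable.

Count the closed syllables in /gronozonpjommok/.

3

The vowels are o, o, o, o, o — 5 nuclei, so 5 syllables.
σ1/σ2 boundary: /n/ → onset of the next syllable (single consonants are always licit onsets).
σ2/σ3 boundary: just /z/ — single C goes to the following onset.
σ3/σ4 boundary: cluster /npj/ — the longest permitted-onset suffix is /pj/; onset = /pj/, preceding coda = /n/.
σ4/σ5 boundary: cluster /mm/ — the longest permitted-onset suffix is /m/; onset = /m/, preceding coda = /m/.
Result: gro.no.zon.pjom.mok.
Classifying each syllable: /gro/ (open), /no/ (open), /zon/ (closed), /pjom/ (closed), /mok/ (closed).
Closed syllables: 3.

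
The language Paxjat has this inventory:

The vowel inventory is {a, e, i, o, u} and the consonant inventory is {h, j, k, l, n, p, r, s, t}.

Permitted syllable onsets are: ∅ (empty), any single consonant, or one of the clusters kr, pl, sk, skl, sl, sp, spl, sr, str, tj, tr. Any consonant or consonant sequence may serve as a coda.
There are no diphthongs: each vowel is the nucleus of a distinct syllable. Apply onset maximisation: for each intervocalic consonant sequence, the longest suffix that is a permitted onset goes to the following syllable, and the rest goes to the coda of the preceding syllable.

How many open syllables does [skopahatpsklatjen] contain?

The vowels are o, a, a, a, e — 5 nuclei, so 5 syllables.
V1 /o/ – V2 /a/: /p/ is a single consonant, so it becomes the next onset.
V2 /a/ – V3 /a/: /h/ → onset of the next syllable (single consonants are always licit onsets).
V3 /a/ – V4 /a/: /tpskl/; trying suffixes from longest down, /skl/ is the first permitted one, so coda /tp/ | onset /skl/.
V4 /a/ – V5 /e/: cluster /tj/ — /tj/ is itself a permitted onset, so the whole cluster goes right; preceding coda = ∅.
Syllabification: sko.pa.hatp.skla.tjen.
Classifying each syllable: /sko/ (open), /pa/ (open), /hatp/ (closed), /skla/ (open), /tjen/ (closed).
Open syllables: 3.

3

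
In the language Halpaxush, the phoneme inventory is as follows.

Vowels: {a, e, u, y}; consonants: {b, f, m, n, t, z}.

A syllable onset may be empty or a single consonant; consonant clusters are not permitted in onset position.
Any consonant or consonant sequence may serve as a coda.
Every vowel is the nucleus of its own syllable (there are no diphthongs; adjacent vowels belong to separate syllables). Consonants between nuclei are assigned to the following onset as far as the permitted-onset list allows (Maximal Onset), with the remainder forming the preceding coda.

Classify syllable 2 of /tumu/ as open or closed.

Vowels present: u, u; each is a nucleus, giving 2 syllables.
V1 /u/ – V2 /u/: /m/ is a single consonant, so it becomes the next onset.
Syllabification: tu.mu.
Syllable 2 is /mu/; it ends in its nucleus with no coda, so it is open.

open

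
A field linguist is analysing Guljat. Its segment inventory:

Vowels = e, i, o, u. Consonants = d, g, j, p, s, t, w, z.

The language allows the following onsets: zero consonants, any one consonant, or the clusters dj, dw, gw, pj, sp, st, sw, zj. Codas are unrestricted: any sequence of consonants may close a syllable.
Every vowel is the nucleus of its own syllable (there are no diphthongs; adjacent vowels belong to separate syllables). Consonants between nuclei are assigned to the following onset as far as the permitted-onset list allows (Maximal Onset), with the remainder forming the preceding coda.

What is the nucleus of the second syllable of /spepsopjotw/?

o

Nuclei (vowels): e, o, o → 3 syllables.
The second nucleus (vowel 2 from the left) is /o/.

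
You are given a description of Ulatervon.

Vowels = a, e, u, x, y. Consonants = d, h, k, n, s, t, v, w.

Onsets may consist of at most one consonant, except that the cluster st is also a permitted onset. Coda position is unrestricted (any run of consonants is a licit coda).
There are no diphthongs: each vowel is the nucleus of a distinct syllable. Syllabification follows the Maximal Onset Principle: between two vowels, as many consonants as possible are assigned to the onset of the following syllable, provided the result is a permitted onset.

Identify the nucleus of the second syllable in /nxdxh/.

x

The vowels are x, x — 2 nuclei, so 2 syllables.
The second nucleus (vowel 2 from the left) is /x/.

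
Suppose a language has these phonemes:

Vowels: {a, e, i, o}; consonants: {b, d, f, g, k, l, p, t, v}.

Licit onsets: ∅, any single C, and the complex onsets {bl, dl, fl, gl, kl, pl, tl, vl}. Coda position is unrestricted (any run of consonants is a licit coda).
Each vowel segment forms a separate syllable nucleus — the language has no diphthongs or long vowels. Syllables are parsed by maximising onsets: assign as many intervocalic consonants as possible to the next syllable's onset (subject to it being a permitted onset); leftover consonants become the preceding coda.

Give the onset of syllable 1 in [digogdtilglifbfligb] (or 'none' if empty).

The vowels are i, o, i, i, i — 5 nuclei, so 5 syllables.
V1 /i/ – V2 /o/: /g/ → onset of the next syllable (single consonants are always licit onsets).
V2 /o/ – V3 /i/: /gdt/ — longest licit onset from the right is /t/, leaving /gd/ as coda.
V3 /i/ – V4 /i/: cluster /lgl/ — the longest permitted-onset suffix is /gl/; onset = /gl/, preceding coda = /l/.
V4 /i/ – V5 /i/: /fbfl/ splits as /fb/ + /fl/ (/fl/ is the longest suffix that is a licit onset).
Result: di.gogd.til.glifb.fligb.
Syllable 1 is /di/: onset /d/, nucleus /i/, coda ∅.

d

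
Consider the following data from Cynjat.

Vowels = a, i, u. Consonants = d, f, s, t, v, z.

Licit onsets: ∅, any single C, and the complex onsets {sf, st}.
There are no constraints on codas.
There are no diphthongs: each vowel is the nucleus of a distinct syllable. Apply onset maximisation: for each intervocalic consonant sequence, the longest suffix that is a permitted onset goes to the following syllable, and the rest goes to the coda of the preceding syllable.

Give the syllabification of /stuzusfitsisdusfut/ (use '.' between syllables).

The vowels are u, u, i, i, u, u — 6 nuclei, so 6 syllables.
σ1/σ2 boundary: /z/ → onset of the next syllable (single consonants are always licit onsets).
σ2/σ3 boundary: cluster /sf/ — /sf/ is itself a permitted onset, so the whole cluster goes right; preceding coda = ∅.
σ3/σ4 boundary: /ts/ splits as /t/ + /s/ (/s/ is the longest suffix that is a licit onset).
σ4/σ5 boundary: /sd/; trying suffixes from longest down, /d/ is the first permitted one, so coda /s/ | onset /d/.
σ5/σ6 boundary: cluster /sf/ — /sf/ is itself a permitted onset, so the whole cluster goes right; preceding coda = ∅.

stu.zu.sfit.sis.du.sfut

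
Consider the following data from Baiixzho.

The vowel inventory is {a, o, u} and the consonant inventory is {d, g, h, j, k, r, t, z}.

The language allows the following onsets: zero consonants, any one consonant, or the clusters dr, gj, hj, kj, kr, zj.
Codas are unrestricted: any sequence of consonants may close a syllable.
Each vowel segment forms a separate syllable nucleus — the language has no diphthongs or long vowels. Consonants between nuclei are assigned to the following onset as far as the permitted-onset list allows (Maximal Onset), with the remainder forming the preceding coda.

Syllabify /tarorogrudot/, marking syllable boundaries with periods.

The vowels are a, o, o, u, o — 5 nuclei, so 5 syllables.
/a…o/ gap (V1→V2): /r/ is a single consonant, so it becomes the next onset.
/o…o/ gap (V2→V3): just /r/ — single C goes to the following onset.
/o…u/ gap (V3→V4): /gr/; trying suffixes from longest down, /r/ is the first permitted one, so coda /g/ | onset /r/.
/u…o/ gap (V4→V5): /d/ → onset of the next syllable (single consonants are always licit onsets).

ta.ro.rog.ru.dot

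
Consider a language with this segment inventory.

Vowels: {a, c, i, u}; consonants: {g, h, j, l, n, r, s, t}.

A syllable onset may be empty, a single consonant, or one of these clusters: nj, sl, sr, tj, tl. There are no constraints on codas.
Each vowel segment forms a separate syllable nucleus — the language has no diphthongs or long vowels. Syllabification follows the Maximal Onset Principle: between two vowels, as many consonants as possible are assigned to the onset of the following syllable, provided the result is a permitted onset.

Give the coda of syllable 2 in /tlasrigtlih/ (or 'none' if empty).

g

The vowels are a, i, i — 3 nuclei, so 3 syllables.
Between /a/ (V1) and /i/ (V2): cluster /sr/ — /sr/ is itself a permitted onset, so the whole cluster goes right; preceding coda = ∅.
Between /i/ (V2) and /i/ (V3): /gtl/ — longest licit onset from the right is /tl/, leaving /g/ as coda.
Syllabification: tla.srig.tlih.
Syllable 2 is /srig/: onset /sr/, nucleus /i/, coda /g/.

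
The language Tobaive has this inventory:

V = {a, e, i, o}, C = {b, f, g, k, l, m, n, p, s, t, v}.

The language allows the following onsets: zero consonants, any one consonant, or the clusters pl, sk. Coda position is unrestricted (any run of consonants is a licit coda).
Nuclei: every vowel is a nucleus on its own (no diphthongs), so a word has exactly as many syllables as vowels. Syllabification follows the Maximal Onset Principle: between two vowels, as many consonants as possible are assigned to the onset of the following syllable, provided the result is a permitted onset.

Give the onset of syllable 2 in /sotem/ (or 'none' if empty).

Nuclei (vowels): o, e → 2 syllables.
/o…e/ gap (V1→V2): just /t/ — single C goes to the following onset.
Syllabification: so.tem.
Syllable 2 is /tem/: onset /t/, nucleus /e/, coda /m/.

t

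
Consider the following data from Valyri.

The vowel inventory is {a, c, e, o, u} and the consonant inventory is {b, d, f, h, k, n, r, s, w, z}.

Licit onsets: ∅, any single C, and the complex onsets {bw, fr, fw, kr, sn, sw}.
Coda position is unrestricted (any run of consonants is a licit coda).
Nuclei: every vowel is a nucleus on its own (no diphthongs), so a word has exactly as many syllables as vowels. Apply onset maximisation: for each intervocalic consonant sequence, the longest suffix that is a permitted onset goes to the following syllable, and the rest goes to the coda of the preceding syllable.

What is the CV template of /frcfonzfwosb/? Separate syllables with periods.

CCV.CVCC.CCVCC

Nuclei (vowels): c, o, o → 3 syllables.
V1 /c/ – V2 /o/: /f/ → onset of the next syllable (single consonants are always licit onsets).
V2 /o/ – V3 /o/: /nzfw/; trying suffixes from longest down, /fw/ is the first permitted one, so coda /nz/ | onset /fw/.
Result: frc.fonz.fwosb.
Mapping each syllable to C/V: /frc/ → CCV, /fonz/ → CVCC, /fwosb/ → CCVCC.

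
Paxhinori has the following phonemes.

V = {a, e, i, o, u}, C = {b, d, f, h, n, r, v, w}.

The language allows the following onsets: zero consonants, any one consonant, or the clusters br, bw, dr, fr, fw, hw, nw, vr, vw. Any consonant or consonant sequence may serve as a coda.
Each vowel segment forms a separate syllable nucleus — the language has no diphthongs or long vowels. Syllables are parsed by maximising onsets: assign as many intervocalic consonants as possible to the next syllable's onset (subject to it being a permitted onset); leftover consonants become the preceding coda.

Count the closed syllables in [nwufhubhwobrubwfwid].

The vowels are u, u, o, u, i — 5 nuclei, so 5 syllables.
Between /u/ (V1) and /u/ (V2): /fh/; trying suffixes from longest down, /h/ is the first permitted one, so coda /f/ | onset /h/.
Between /u/ (V2) and /o/ (V3): /bhw/ — longest licit onset from the right is /hw/, leaving /b/ as coda.
Between /o/ (V3) and /u/ (V4): /br/ — entire cluster is a permitted onset → onset /br/, coda ∅.
Between /u/ (V4) and /i/ (V5): cluster /bwfw/ — the longest permitted-onset suffix is /fw/; onset = /fw/, preceding coda = /bw/.
Result: nwuf.hub.hwo.brubw.fwid.
Classifying each syllable: /nwuf/ (closed), /hub/ (closed), /hwo/ (open), /brubw/ (closed), /fwid/ (closed).
Closed syllables: 4.

4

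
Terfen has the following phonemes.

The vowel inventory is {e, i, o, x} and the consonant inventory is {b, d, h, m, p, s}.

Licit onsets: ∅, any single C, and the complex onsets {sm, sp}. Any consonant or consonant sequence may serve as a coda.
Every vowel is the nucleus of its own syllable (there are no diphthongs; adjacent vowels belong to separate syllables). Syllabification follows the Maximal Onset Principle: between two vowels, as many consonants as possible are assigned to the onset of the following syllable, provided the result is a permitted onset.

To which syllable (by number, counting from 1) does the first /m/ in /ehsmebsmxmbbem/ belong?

Vowels present: e, e, x, e; each is a nucleus, giving 4 syllables.
V1 /e/ – V2 /e/: /hsm/ — longest licit onset from the right is /sm/, leaving /h/ as coda.
V2 /e/ – V3 /x/: /bsm/; trying suffixes from longest down, /sm/ is the first permitted one, so coda /b/ | onset /sm/.
V3 /x/ – V4 /e/: /mbb/; trying suffixes from longest down, /b/ is the first permitted one, so coda /mb/ | onset /b/.
So the parse is eh.smeb.smxmb.bem.
The first /m/ is in the onset of syllable 2 (/smeb/).

2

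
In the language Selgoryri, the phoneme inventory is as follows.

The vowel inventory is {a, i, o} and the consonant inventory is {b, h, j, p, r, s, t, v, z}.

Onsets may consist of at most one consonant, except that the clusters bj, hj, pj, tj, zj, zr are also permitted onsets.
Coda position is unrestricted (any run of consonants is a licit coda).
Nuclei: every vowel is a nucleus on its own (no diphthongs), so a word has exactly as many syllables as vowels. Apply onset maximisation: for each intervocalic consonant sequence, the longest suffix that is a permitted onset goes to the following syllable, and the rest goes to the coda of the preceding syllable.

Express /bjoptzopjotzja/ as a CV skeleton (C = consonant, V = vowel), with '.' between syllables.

CCVCC.CV.CCVC.CCV

Nuclei (vowels): o, o, o, a → 4 syllables.
V1 /o/ – V2 /o/: /ptz/ splits as /pt/ + /z/ (/z/ is the longest suffix that is a licit onset).
V2 /o/ – V3 /o/: /pj/ is a licit onset in full, so it all attaches to the next syllable.
V3 /o/ – V4 /a/: /tzj/; trying suffixes from longest down, /zj/ is the first permitted one, so coda /t/ | onset /zj/.
So the parse is bjopt.zo.pjot.zja.
Mapping each syllable to C/V: /bjopt/ → CCVCC, /zo/ → CV, /pjot/ → CCVC, /zja/ → CCV.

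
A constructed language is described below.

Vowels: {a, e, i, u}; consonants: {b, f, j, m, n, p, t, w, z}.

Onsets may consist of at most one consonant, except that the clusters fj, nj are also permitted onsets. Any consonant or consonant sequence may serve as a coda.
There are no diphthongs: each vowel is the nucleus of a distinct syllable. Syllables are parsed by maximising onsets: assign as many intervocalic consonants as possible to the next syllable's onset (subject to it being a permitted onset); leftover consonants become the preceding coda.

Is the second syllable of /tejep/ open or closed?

closed

Nuclei (vowels): e, e → 2 syllables.
Between /e/ (V1) and /e/ (V2): just /j/ — single C goes to the following onset.
Putting it together: te.jep.
Syllable 2 is /jep/ with coda /p/, so it is closed.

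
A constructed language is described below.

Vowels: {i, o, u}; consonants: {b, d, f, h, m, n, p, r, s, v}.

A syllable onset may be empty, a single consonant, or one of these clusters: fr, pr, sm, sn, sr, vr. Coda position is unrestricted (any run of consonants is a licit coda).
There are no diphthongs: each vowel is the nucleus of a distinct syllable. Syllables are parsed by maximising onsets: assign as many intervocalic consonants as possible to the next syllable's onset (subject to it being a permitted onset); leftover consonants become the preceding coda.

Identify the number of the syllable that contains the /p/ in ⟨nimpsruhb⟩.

1

The vowels are i, u — 2 nuclei, so 2 syllables.
V1 /i/ – V2 /u/: /mpsr/; trying suffixes from longest down, /sr/ is the first permitted one, so coda /mp/ | onset /sr/.
Putting it together: nimp.sruhb.
The /p/ is in the coda of syllable 1 (/nimp/).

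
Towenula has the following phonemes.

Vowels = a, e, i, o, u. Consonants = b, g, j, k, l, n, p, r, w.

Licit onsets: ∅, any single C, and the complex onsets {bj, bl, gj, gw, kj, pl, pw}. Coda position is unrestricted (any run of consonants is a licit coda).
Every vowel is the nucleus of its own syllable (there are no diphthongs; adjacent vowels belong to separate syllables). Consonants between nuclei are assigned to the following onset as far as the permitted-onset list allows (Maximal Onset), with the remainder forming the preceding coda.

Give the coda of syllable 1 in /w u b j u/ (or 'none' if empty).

Vowels present: u, u; each is a nucleus, giving 2 syllables.
/u…u/ gap (V1→V2): /bj/ is a licit onset in full, so it all attaches to the next syllable.
Result: wu.bju.
Syllable 1 is /wu/: onset /w/, nucleus /u/, coda ∅.

none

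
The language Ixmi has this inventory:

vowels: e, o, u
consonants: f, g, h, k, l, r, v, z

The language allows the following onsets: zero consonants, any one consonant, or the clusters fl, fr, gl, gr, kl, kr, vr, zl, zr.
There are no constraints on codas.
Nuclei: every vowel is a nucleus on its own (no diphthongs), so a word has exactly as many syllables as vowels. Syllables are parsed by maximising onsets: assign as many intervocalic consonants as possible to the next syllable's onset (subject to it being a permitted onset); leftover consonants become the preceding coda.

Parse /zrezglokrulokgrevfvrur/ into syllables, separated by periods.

Nuclei (vowels): e, o, u, o, e, u → 6 syllables.
/e…o/ gap (V1→V2): /zgl/; trying suffixes from longest down, /gl/ is the first permitted one, so coda /z/ | onset /gl/.
/o…u/ gap (V2→V3): /kr/ is a licit onset in full, so it all attaches to the next syllable.
/u…o/ gap (V3→V4): just /l/ — single C goes to the following onset.
/o…e/ gap (V4→V5): cluster /kgr/ — the longest permitted-onset suffix is /gr/; onset = /gr/, preceding coda = /k/.
/e…u/ gap (V5→V6): cluster /vfvr/ — the longest permitted-onset suffix is /vr/; onset = /vr/, preceding coda = /vf/.

zrez.glo.kru.lok.grevf.vrur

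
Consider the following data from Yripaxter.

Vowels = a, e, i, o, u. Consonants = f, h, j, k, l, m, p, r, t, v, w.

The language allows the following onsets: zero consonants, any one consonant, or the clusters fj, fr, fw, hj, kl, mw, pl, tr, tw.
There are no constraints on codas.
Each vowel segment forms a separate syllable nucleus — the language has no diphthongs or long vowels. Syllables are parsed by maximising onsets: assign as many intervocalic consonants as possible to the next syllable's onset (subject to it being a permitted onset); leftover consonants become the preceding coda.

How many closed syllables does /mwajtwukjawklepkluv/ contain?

The vowels are a, u, a, e, u — 5 nuclei, so 5 syllables.
Between /a/ (V1) and /u/ (V2): /jtw/ splits as /j/ + /tw/ (/tw/ is the longest suffix that is a licit onset).
Between /u/ (V2) and /a/ (V3): /kj/; trying suffixes from longest down, /j/ is the first permitted one, so coda /k/ | onset /j/.
Between /a/ (V3) and /e/ (V4): /wkl/ splits as /w/ + /kl/ (/kl/ is the longest suffix that is a licit onset).
Between /e/ (V4) and /u/ (V5): /pkl/ splits as /p/ + /kl/ (/kl/ is the longest suffix that is a licit onset).
Syllabification: mwaj.twuk.jaw.klep.kluv.
Classifying each syllable: /mwaj/ (closed), /twuk/ (closed), /jaw/ (closed), /klep/ (closed), /kluv/ (closed).
Closed syllables: 5.

5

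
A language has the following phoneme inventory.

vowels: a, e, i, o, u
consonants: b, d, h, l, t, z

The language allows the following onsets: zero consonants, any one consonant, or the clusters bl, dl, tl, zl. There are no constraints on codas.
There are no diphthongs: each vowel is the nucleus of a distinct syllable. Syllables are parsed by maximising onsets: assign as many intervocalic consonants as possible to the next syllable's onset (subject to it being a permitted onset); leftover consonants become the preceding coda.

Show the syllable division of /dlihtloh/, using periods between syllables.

The vowels are i, o — 2 nuclei, so 2 syllables.
Between /i/ (V1) and /o/ (V2): cluster /htl/ — the longest permitted-onset suffix is /tl/; onset = /tl/, preceding coda = /h/.

dlih.tloh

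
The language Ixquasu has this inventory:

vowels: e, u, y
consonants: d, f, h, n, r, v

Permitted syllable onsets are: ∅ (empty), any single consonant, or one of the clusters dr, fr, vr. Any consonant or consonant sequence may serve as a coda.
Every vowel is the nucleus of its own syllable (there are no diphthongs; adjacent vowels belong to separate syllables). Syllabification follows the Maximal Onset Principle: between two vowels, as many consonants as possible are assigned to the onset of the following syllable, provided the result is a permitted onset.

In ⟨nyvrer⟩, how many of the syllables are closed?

1

Vowels present: y, e; each is a nucleus, giving 2 syllables.
Between /y/ (V1) and /e/ (V2): /vr/ — entire cluster is a permitted onset → onset /vr/, coda ∅.
So the parse is ny.vrer.
Classifying each syllable: /ny/ (open), /vrer/ (closed).
Closed syllables: 1.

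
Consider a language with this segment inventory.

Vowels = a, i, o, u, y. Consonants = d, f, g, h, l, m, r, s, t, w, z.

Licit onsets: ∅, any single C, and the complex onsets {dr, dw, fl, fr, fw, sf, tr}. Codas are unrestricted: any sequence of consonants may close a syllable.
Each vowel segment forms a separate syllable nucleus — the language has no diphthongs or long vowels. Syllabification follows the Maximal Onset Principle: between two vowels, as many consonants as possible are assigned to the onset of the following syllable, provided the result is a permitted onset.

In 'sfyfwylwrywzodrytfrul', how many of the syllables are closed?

4

Nuclei (vowels): y, y, y, o, y, u → 6 syllables.
/y…y/ gap (V1→V2): /fw/ — entire cluster is a permitted onset → onset /fw/, coda ∅.
/y…y/ gap (V2→V3): /lwr/; trying suffixes from longest down, /r/ is the first permitted one, so coda /lw/ | onset /r/.
/y…o/ gap (V3→V4): /wz/ splits as /w/ + /z/ (/z/ is the longest suffix that is a licit onset).
/o…y/ gap (V4→V5): /dr/ — entire cluster is a permitted onset → onset /dr/, coda ∅.
/y…u/ gap (V5→V6): cluster /tfr/ — the longest permitted-onset suffix is /fr/; onset = /fr/, preceding coda = /t/.
So the parse is sfy.fwylw.ryw.zo.dryt.frul.
Classifying each syllable: /sfy/ (open), /fwylw/ (closed), /ryw/ (closed), /zo/ (open), /dryt/ (closed), /frul/ (closed).
Closed syllables: 4.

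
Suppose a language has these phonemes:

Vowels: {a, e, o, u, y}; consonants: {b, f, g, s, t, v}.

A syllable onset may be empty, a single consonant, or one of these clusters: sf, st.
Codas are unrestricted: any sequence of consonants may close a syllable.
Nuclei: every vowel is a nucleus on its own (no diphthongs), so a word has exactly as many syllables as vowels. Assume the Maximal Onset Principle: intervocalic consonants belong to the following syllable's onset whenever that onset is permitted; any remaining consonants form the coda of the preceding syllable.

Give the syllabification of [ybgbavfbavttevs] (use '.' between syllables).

The vowels are y, a, a, e — 4 nuclei, so 4 syllables.
V1 /y/ – V2 /a/: /bgb/ splits as /bg/ + /b/ (/b/ is the longest suffix that is a licit onset).
V2 /a/ – V3 /a/: /vfb/; trying suffixes from longest down, /b/ is the first permitted one, so coda /vf/ | onset /b/.
V3 /a/ – V4 /e/: /vtt/ splits as /vt/ + /t/ (/t/ is the longest suffix that is a licit onset).

ybg.bavf.bavt.tevs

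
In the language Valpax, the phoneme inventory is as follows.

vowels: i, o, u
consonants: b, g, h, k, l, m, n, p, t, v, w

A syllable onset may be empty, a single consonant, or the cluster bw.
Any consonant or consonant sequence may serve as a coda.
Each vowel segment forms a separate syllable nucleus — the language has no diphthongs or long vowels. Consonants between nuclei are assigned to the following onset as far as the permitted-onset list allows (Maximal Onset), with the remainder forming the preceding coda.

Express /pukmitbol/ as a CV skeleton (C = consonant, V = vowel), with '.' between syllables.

CVC.CVC.CVC

Vowels present: u, i, o; each is a nucleus, giving 3 syllables.
V1 /u/ – V2 /i/: /km/; trying suffixes from longest down, /m/ is the first permitted one, so coda /k/ | onset /m/.
V2 /i/ – V3 /o/: /tb/ splits as /t/ + /b/ (/b/ is the longest suffix that is a licit onset).
So the parse is puk.mit.bol.
Mapping each syllable to C/V: /puk/ → CVC, /mit/ → CVC, /bol/ → CVC.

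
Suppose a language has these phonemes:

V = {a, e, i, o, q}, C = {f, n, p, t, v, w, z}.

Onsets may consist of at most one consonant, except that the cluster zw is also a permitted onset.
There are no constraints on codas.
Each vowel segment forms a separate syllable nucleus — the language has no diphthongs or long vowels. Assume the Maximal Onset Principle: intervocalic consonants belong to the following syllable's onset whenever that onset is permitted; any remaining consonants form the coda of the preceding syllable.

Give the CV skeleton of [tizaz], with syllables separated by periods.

CV.CVC

Vowels present: i, a; each is a nucleus, giving 2 syllables.
/i…a/ gap (V1→V2): just /z/ — single C goes to the following onset.
So the parse is ti.zaz.
Mapping each syllable to C/V: /ti/ → CV, /zaz/ → CVC.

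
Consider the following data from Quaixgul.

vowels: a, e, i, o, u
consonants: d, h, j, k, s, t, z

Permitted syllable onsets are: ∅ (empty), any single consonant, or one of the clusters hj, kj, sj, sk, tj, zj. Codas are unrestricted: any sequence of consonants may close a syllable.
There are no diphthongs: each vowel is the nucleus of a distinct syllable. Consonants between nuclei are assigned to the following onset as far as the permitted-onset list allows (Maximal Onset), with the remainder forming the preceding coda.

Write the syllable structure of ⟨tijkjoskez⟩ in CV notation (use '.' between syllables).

CVC.CCV.CCVC

Vowels present: i, o, e; each is a nucleus, giving 3 syllables.
V1 /i/ – V2 /o/: /jkj/; trying suffixes from longest down, /kj/ is the first permitted one, so coda /j/ | onset /kj/.
V2 /o/ – V3 /e/: /sk/ is a licit onset in full, so it all attaches to the next syllable.
Syllabification: tij.kjo.skez.
Mapping each syllable to C/V: /tij/ → CVC, /kjo/ → CCV, /skez/ → CCVC.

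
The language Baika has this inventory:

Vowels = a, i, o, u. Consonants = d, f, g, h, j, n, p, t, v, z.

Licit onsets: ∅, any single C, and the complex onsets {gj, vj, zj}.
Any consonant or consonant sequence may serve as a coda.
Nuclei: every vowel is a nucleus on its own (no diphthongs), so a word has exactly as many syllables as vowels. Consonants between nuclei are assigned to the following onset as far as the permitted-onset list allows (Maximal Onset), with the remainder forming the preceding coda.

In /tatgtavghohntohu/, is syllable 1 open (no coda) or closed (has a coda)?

closed

Vowels present: a, a, o, o, u; each is a nucleus, giving 5 syllables.
/a…a/ gap (V1→V2): /tgt/; trying suffixes from longest down, /t/ is the first permitted one, so coda /tg/ | onset /t/.
/a…o/ gap (V2→V3): /vgh/; trying suffixes from longest down, /h/ is the first permitted one, so coda /vg/ | onset /h/.
/o…o/ gap (V3→V4): /hnt/ splits as /hn/ + /t/ (/t/ is the longest suffix that is a licit onset).
/o…u/ gap (V4→V5): /h/ → onset of the next syllable (single consonants are always licit onsets).
Putting it together: tatg.tavg.hohn.to.hu.
Syllable 1 is /tatg/ with coda /tg/, so it is closed.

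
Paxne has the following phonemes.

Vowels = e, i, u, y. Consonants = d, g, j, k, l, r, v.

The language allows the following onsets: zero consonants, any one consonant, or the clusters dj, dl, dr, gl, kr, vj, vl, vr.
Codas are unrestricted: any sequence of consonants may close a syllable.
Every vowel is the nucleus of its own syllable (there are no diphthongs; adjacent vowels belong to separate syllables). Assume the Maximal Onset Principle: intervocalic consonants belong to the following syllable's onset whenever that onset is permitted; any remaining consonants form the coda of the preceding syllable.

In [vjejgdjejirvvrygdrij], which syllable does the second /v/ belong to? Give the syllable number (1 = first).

3

Nuclei (vowels): e, e, i, y, i → 5 syllables.
V1 /e/ – V2 /e/: /jgdj/ splits as /jg/ + /dj/ (/dj/ is the longest suffix that is a licit onset).
V2 /e/ – V3 /i/: just /j/ — single C goes to the following onset.
V3 /i/ – V4 /y/: /rvvr/ — longest licit onset from the right is /vr/, leaving /rv/ as coda.
V4 /y/ – V5 /i/: /gdr/ splits as /g/ + /dr/ (/dr/ is the longest suffix that is a licit onset).
So the parse is vjejg.dje.jirv.vryg.drij.
The second /v/ is in the coda of syllable 3 (/jirv/).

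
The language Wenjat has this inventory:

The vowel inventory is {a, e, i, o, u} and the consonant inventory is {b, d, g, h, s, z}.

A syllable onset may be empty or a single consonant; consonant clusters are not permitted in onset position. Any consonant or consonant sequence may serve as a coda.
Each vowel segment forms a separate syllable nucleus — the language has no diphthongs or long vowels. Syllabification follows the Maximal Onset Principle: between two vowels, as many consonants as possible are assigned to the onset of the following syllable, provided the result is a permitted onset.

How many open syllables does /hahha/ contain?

1

Nuclei (vowels): a, a → 2 syllables.
V1 /a/ – V2 /a/: /hh/; trying suffixes from longest down, /h/ is the first permitted one, so coda /h/ | onset /h/.
Syllabification: hah.ha.
Classifying each syllable: /hah/ (closed), /ha/ (open).
Open syllables: 1.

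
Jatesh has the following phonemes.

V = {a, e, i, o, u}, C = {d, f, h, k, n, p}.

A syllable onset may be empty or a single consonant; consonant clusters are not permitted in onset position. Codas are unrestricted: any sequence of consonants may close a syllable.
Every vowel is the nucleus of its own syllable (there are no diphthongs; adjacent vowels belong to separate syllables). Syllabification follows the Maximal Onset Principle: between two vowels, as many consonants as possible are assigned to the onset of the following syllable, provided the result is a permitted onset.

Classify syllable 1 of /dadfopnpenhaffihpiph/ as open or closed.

closed

The vowels are a, o, e, a, i, i — 6 nuclei, so 6 syllables.
Between /a/ (V1) and /o/ (V2): /df/; trying suffixes from longest down, /f/ is the first permitted one, so coda /d/ | onset /f/.
Between /o/ (V2) and /e/ (V3): /pnp/ splits as /pn/ + /p/ (/p/ is the longest suffix that is a licit onset).
Between /e/ (V3) and /a/ (V4): /nh/ splits as /n/ + /h/ (/h/ is the longest suffix that is a licit onset).
Between /a/ (V4) and /i/ (V5): cluster /ff/ — the longest permitted-onset suffix is /f/; onset = /f/, preceding coda = /f/.
Between /i/ (V5) and /i/ (V6): /hp/; trying suffixes from longest down, /p/ is the first permitted one, so coda /h/ | onset /p/.
Syllabification: dad.fopn.pen.haf.fih.piph.
Syllable 1 is /dad/ with coda /d/, so it is closed.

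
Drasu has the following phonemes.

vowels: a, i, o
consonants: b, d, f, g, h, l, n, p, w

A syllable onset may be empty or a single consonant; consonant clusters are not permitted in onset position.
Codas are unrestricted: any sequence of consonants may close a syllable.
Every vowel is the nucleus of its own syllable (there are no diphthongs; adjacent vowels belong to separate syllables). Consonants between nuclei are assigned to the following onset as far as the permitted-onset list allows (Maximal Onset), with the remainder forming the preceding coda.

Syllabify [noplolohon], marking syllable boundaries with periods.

Nuclei (vowels): o, o, o, o → 4 syllables.
/o…o/ gap (V1→V2): /pl/ — longest licit onset from the right is /l/, leaving /p/ as coda.
/o…o/ gap (V2→V3): just /l/ — single C goes to the following onset.
/o…o/ gap (V3→V4): just /h/ — single C goes to the following onset.

nop.lo.lo.hon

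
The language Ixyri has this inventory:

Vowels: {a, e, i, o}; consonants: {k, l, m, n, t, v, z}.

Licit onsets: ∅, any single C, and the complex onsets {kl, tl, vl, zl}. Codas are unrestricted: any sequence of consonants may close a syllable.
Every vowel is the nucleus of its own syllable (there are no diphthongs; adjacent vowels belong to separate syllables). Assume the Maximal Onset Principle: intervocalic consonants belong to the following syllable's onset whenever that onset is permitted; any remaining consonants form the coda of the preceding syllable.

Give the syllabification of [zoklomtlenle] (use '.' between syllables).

zo.klom.tlen.le

Vowels present: o, o, e, e; each is a nucleus, giving 4 syllables.
σ1/σ2 boundary: /kl/ — entire cluster is a permitted onset → onset /kl/, coda ∅.
σ2/σ3 boundary: /mtl/; trying suffixes from longest down, /tl/ is the first permitted one, so coda /m/ | onset /tl/.
σ3/σ4 boundary: /nl/; trying suffixes from longest down, /l/ is the first permitted one, so coda /n/ | onset /l/.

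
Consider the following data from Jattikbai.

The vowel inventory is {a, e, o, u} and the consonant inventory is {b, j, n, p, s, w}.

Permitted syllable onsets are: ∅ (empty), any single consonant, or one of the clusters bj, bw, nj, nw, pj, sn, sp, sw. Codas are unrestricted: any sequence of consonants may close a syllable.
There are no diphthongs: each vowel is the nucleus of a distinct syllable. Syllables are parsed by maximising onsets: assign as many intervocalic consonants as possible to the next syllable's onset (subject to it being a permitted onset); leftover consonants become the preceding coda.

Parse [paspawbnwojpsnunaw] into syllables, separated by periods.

Nuclei (vowels): a, a, o, u, a → 5 syllables.
Between /a/ (V1) and /a/ (V2): cluster /sp/ — /sp/ is itself a permitted onset, so the whole cluster goes right; preceding coda = ∅.
Between /a/ (V2) and /o/ (V3): /wbnw/; trying suffixes from longest down, /nw/ is the first permitted one, so coda /wb/ | onset /nw/.
Between /o/ (V3) and /u/ (V4): /jpsn/; trying suffixes from longest down, /sn/ is the first permitted one, so coda /jp/ | onset /sn/.
Between /u/ (V4) and /a/ (V5): /n/ → onset of the next syllable (single consonants are always licit onsets).

pa.spawb.nwojp.snu.naw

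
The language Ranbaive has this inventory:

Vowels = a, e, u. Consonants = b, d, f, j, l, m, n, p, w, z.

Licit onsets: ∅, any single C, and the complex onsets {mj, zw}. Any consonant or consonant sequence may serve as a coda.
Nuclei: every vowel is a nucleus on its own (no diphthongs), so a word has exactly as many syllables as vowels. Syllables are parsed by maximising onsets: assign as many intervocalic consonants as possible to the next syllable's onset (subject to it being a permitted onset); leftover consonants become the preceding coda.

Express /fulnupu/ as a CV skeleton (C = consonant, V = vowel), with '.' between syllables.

CVC.CV.CV

The vowels are u, u, u — 3 nuclei, so 3 syllables.
/u…u/ gap (V1→V2): cluster /ln/ — the longest permitted-onset suffix is /n/; onset = /n/, preceding coda = /l/.
/u…u/ gap (V2→V3): /p/ is a single consonant, so it becomes the next onset.
Result: ful.nu.pu.
Mapping each syllable to C/V: /ful/ → CVC, /nu/ → CV, /pu/ → CV.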